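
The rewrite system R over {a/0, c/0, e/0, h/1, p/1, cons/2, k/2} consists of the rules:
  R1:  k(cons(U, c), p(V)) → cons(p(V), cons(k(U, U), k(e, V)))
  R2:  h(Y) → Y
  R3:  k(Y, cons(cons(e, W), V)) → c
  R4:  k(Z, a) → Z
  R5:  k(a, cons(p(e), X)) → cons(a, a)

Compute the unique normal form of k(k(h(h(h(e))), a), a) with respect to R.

e

1. k(k(h(h(h(e))), a), a)  →  k(h(h(h(e))), a)   [R4 at ε]
2. k(h(h(h(e))), a)  →  h(h(h(e)))   [R4 at ε]
3. h(h(h(e)))  →  h(h(e))   [R2 at ε]
4. h(h(e))  →  h(e)   [R2 at ε]
5. h(e)  →  e   [R2 at ε]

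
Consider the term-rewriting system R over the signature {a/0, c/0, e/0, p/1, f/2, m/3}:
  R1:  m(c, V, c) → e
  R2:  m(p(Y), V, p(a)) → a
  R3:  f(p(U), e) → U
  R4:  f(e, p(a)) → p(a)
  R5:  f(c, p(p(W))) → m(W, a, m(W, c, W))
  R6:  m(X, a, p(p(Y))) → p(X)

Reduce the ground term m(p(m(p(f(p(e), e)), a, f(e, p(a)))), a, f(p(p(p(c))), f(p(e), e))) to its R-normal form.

1. m(p(m(p(f(p(e), e)), a, f(e, p(a)))), a, f(p(p(p(c))), f(p(e), e)))  →  m(p(m(p(e), a, f(e, p(a)))), a, f(p(p(p(c))), f(p(e), e)))   [R3 at 1.1.1.1]
2. m(p(m(p(e), a, f(e, p(a)))), a, f(p(p(p(c))), f(p(e), e)))  →  m(p(m(p(e), a, p(a))), a, f(p(p(p(c))), f(p(e), e)))   [R4 at 1.1.3]
3. m(p(m(p(e), a, p(a))), a, f(p(p(p(c))), f(p(e), e)))  →  m(p(a), a, f(p(p(p(c))), f(p(e), e)))   [R2 at 1.1]
4. m(p(a), a, f(p(p(p(c))), f(p(e), e)))  →  m(p(a), a, f(p(p(p(c))), e))   [R3 at 3.2]
5. m(p(a), a, f(p(p(p(c))), e))  →  m(p(a), a, p(p(c)))   [R3 at 3]
6. m(p(a), a, p(p(c)))  →  p(p(a))   [R6 at ε]

p(p(a))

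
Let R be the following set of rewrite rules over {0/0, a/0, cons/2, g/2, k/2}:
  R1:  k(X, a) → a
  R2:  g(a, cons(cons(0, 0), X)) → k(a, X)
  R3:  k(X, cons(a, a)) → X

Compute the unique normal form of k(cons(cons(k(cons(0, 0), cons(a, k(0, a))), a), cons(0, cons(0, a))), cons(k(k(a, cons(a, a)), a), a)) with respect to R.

cons(cons(cons(0, 0), a), cons(0, cons(0, a)))

1. k(cons(cons(k(cons(0, 0), cons(a, k(0, a))), a), cons(0, cons(0, a))), cons(k(k(a, cons(a, a)), a), a))  →  k(cons(cons(k(cons(0, 0), cons(a, a)), a), cons(0, cons(0, a))), cons(k(k(a, cons(a, a)), a), a))   [R1 at 1.1.1.2.2]
2. k(cons(cons(k(cons(0, 0), cons(a, a)), a), cons(0, cons(0, a))), cons(k(k(a, cons(a, a)), a), a))  →  k(cons(cons(cons(0, 0), a), cons(0, cons(0, a))), cons(k(k(a, cons(a, a)), a), a))   [R3 at 1.1.1]
3. k(cons(cons(cons(0, 0), a), cons(0, cons(0, a))), cons(k(k(a, cons(a, a)), a), a))  →  k(cons(cons(cons(0, 0), a), cons(0, cons(0, a))), cons(a, a))   [R1 at 2.1]
4. k(cons(cons(cons(0, 0), a), cons(0, cons(0, a))), cons(a, a))  →  cons(cons(cons(0, 0), a), cons(0, cons(0, a)))   [R3 at ε]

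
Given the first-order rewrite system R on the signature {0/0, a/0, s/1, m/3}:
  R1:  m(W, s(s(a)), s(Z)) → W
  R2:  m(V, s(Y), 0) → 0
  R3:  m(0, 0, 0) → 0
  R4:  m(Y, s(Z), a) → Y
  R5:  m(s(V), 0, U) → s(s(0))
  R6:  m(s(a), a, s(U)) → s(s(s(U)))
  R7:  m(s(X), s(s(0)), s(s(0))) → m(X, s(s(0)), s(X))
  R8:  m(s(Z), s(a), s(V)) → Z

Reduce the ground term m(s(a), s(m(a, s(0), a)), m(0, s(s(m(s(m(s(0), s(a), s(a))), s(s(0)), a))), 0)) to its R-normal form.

1. m(s(a), s(m(a, s(0), a)), m(0, s(s(m(s(m(s(0), s(a), s(a))), s(s(0)), a))), 0))  →  m(s(a), s(a), m(0, s(s(m(s(m(s(0), s(a), s(a))), s(s(0)), a))), 0))   [R4 at 2.1]
2. m(s(a), s(a), m(0, s(s(m(s(m(s(0), s(a), s(a))), s(s(0)), a))), 0))  →  m(s(a), s(a), 0)   [R2 at 3]
3. m(s(a), s(a), 0)  →  0   [R2 at ε]

0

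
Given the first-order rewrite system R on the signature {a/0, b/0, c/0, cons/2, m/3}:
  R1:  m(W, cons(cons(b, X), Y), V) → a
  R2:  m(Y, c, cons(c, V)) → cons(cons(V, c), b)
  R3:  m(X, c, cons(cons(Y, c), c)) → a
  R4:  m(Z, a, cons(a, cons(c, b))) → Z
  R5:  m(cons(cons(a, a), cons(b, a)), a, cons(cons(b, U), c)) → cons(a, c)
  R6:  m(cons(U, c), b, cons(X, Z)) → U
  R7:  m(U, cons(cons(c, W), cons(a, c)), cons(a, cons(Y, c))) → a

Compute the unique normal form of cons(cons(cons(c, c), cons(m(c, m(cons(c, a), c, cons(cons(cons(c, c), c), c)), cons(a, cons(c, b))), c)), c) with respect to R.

cons(cons(cons(c, c), cons(c, c)), c)

1. cons(cons(cons(c, c), cons(m(c, m(cons(c, a), c, cons(cons(cons(c, c), c), c)), cons(a, cons(c, b))), c)), c)  →  cons(cons(cons(c, c), cons(m(c, a, cons(a, cons(c, b))), c)), c)   [R3 at 1.2.1.2]
2. cons(cons(cons(c, c), cons(m(c, a, cons(a, cons(c, b))), c)), c)  →  cons(cons(cons(c, c), cons(c, c)), c)   [R4 at 1.2.1]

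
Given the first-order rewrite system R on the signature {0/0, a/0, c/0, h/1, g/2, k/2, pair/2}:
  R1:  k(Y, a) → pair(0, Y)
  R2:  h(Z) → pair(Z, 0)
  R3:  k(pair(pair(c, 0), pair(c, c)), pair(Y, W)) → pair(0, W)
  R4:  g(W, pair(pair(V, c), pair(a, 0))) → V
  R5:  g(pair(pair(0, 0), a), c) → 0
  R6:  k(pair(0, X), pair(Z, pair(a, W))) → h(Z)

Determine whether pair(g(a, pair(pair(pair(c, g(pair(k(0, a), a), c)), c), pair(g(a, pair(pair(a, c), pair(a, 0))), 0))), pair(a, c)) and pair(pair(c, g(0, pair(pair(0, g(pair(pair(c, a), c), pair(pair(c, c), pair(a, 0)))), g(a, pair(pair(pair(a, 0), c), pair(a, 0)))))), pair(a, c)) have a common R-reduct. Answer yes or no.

yes — NF(t₁) = pair(pair(c, 0), pair(a, c)), NF(t₂) = pair(pair(c, 0), pair(a, c))

Reduce t₁ = pair(g(a, pair(pair(pair(c, g(pair(k(0, a), a), c)), c), pair(g(a, pair(pair(a, c), pair(a, 0))), 0))), pair(a, c)):
1. pair(g(a, pair(pair(pair(c, g(pair(k(0, a), a), c)), c), pair(g(a, pair(pair(a, c), pair(a, 0))), 0))), pair(a, c))  →  pair(g(a, pair(pair(pair(c, g(pair(pair(0, 0), a), c)), c), pair(g(a, pair(pair(a, c), pair(a, 0))), 0))), pair(a, c))   [R1 at 1.2.1.1.2.1.1]
2. pair(g(a, pair(pair(pair(c, g(pair(pair(0, 0), a), c)), c), pair(g(a, pair(pair(a, c), pair(a, 0))), 0))), pair(a, c))  →  pair(g(a, pair(pair(pair(c, 0), c), pair(g(a, pair(pair(a, c), pair(a, 0))), 0))), pair(a, c))   [R5 at 1.2.1.1.2]
3. pair(g(a, pair(pair(pair(c, 0), c), pair(g(a, pair(pair(a, c), pair(a, 0))), 0))), pair(a, c))  →  pair(g(a, pair(pair(pair(c, 0), c), pair(a, 0))), pair(a, c))   [R4 at 1.2.2.1]
4. pair(g(a, pair(pair(pair(c, 0), c), pair(a, 0))), pair(a, c))  →  pair(pair(c, 0), pair(a, c))   [R4 at 1]

Reduce t₂ = pair(pair(c, g(0, pair(pair(0, g(pair(pair(c, a), c), pair(pair(c, c), pair(a, 0)))), g(a, pair(pair(pair(a, 0), c), pair(a, 0)))))), pair(a, c)):
1. pair(pair(c, g(0, pair(pair(0, g(pair(pair(c, a), c), pair(pair(c, c), pair(a, 0)))), g(a, pair(pair(pair(a, 0), c), pair(a, 0)))))), pair(a, c))  →  pair(pair(c, g(0, pair(pair(0, c), g(a, pair(pair(pair(a, 0), c), pair(a, 0)))))), pair(a, c))   [R4 at 1.2.2.1.2]
2. pair(pair(c, g(0, pair(pair(0, c), g(a, pair(pair(pair(a, 0), c), pair(a, 0)))))), pair(a, c))  →  pair(pair(c, g(0, pair(pair(0, c), pair(a, 0)))), pair(a, c))   [R4 at 1.2.2.2]
3. pair(pair(c, g(0, pair(pair(0, c), pair(a, 0)))), pair(a, c))  →  pair(pair(c, 0), pair(a, c))   [R4 at 1.2]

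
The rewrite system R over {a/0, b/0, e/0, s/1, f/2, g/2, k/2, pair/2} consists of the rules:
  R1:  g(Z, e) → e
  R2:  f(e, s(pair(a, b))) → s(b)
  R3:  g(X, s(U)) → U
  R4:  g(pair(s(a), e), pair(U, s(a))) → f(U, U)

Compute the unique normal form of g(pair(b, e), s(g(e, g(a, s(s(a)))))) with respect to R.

1. g(pair(b, e), s(g(e, g(a, s(s(a))))))  →  g(e, g(a, s(s(a))))   [R3 at ε]
2. g(e, g(a, s(s(a))))  →  g(e, s(a))   [R3 at 2]
3. g(e, s(a))  →  a   [R3 at ε]

a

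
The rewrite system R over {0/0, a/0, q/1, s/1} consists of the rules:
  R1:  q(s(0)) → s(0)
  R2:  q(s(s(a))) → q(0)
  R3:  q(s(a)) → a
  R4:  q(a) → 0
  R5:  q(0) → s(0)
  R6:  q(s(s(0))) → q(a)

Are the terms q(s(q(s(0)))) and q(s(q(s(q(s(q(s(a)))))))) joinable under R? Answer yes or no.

Reduce t₁ = q(s(q(s(0)))):
1. q(s(q(s(0))))  →  q(s(s(0)))   [R1 at 1.1]
2. q(s(s(0)))  →  q(a)   [R6 at ε]
3. q(a)  →  0   [R4 at ε]

Reduce t₂ = q(s(q(s(q(s(q(s(a)))))))):
1. q(s(q(s(q(s(q(s(a))))))))  →  q(s(q(s(q(s(a))))))   [R3 at 1.1.1.1.1.1]
2. q(s(q(s(q(s(a))))))  →  q(s(q(s(a))))   [R3 at 1.1.1.1]
3. q(s(q(s(a))))  →  q(s(a))   [R3 at 1.1]
4. q(s(a))  →  a   [R3 at ε]

no — NF(t₁) = 0, NF(t₂) = a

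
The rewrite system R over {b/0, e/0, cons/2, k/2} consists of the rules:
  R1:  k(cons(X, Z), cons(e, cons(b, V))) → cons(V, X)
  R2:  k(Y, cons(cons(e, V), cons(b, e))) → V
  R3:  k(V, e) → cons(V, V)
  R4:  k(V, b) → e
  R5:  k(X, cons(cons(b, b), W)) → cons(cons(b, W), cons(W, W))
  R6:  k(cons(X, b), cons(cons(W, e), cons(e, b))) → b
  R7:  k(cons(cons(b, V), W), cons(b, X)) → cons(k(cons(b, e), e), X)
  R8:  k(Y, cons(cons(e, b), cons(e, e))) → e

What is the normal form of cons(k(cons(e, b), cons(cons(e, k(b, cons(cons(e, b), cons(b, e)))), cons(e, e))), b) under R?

1. cons(k(cons(e, b), cons(cons(e, k(b, cons(cons(e, b), cons(b, e)))), cons(e, e))), b)  →  cons(k(cons(e, b), cons(cons(e, b), cons(e, e))), b)   [R2 at 1.2.1.2]
2. cons(k(cons(e, b), cons(cons(e, b), cons(e, e))), b)  →  cons(e, b)   [R8 at 1]

cons(e, b)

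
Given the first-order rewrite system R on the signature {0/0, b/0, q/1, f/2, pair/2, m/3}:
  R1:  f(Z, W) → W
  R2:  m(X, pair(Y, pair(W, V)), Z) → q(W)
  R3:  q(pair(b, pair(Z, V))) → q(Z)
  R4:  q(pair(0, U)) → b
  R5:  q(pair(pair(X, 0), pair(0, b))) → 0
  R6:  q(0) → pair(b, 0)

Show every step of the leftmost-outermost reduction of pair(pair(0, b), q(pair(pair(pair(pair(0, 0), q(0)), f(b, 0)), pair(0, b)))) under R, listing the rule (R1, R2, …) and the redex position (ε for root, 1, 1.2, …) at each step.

1. pair(pair(0, b), q(pair(pair(pair(pair(0, 0), q(0)), f(b, 0)), pair(0, b))))  →  pair(pair(0, b), q(pair(pair(pair(pair(0, 0), pair(b, 0)), f(b, 0)), pair(0, b))))   [R6 at 2.1.1.1.2]
2. pair(pair(0, b), q(pair(pair(pair(pair(0, 0), pair(b, 0)), f(b, 0)), pair(0, b))))  →  pair(pair(0, b), q(pair(pair(pair(pair(0, 0), pair(b, 0)), 0), pair(0, b))))   [R1 at 2.1.1.2]
3. pair(pair(0, b), q(pair(pair(pair(pair(0, 0), pair(b, 0)), 0), pair(0, b))))  →  pair(pair(0, b), 0)   [R5 at 2]

pair(pair(0, b), 0)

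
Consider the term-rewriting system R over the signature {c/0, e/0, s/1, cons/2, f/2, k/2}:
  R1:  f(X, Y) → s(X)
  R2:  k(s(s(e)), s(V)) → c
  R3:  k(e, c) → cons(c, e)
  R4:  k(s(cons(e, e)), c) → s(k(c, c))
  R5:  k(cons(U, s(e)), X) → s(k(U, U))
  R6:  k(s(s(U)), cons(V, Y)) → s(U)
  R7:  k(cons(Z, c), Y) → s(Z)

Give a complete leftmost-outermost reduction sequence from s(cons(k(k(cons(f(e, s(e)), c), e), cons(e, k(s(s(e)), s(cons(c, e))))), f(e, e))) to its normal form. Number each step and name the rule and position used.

1. s(cons(k(k(cons(f(e, s(e)), c), e), cons(e, k(s(s(e)), s(cons(c, e))))), f(e, e)))  →  s(cons(k(s(f(e, s(e))), cons(e, k(s(s(e)), s(cons(c, e))))), f(e, e)))   [R7 at 1.1.1]
2. s(cons(k(s(f(e, s(e))), cons(e, k(s(s(e)), s(cons(c, e))))), f(e, e)))  →  s(cons(k(s(s(e)), cons(e, k(s(s(e)), s(cons(c, e))))), f(e, e)))   [R1 at 1.1.1.1]
3. s(cons(k(s(s(e)), cons(e, k(s(s(e)), s(cons(c, e))))), f(e, e)))  →  s(cons(s(e), f(e, e)))   [R6 at 1.1]
4. s(cons(s(e), f(e, e)))  →  s(cons(s(e), s(e)))   [R1 at 1.2]

s(cons(s(e), s(e)))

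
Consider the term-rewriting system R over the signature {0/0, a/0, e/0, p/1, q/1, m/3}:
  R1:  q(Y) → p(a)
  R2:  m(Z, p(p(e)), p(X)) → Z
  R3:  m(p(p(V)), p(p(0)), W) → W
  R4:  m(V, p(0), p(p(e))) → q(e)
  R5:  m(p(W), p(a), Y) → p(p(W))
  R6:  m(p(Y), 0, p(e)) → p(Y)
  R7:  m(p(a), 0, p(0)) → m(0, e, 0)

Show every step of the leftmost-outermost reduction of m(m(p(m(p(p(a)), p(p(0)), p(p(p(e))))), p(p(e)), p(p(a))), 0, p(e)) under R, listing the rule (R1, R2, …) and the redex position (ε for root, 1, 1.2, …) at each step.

1. m(m(p(m(p(p(a)), p(p(0)), p(p(p(e))))), p(p(e)), p(p(a))), 0, p(e))  →  m(p(m(p(p(a)), p(p(0)), p(p(p(e))))), 0, p(e))   [R2 at 1]
2. m(p(m(p(p(a)), p(p(0)), p(p(p(e))))), 0, p(e))  →  p(m(p(p(a)), p(p(0)), p(p(p(e)))))   [R6 at ε]
3. p(m(p(p(a)), p(p(0)), p(p(p(e)))))  →  p(p(p(p(e))))   [R3 at 1]

p(p(p(p(e))))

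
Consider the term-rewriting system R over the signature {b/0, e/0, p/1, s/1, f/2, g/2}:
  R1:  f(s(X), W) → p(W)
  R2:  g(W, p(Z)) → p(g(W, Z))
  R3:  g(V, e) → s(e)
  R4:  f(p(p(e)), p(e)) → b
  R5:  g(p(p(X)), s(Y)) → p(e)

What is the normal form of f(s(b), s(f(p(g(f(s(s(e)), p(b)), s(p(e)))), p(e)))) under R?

p(s(b))

1. f(s(b), s(f(p(g(f(s(s(e)), p(b)), s(p(e)))), p(e))))  →  p(s(f(p(g(f(s(s(e)), p(b)), s(p(e)))), p(e))))   [R1 at ε]
2. p(s(f(p(g(f(s(s(e)), p(b)), s(p(e)))), p(e))))  →  p(s(f(p(g(p(p(b)), s(p(e)))), p(e))))   [R1 at 1.1.1.1.1]
3. p(s(f(p(g(p(p(b)), s(p(e)))), p(e))))  →  p(s(f(p(p(e)), p(e))))   [R5 at 1.1.1.1]
4. p(s(f(p(p(e)), p(e))))  →  p(s(b))   [R4 at 1.1]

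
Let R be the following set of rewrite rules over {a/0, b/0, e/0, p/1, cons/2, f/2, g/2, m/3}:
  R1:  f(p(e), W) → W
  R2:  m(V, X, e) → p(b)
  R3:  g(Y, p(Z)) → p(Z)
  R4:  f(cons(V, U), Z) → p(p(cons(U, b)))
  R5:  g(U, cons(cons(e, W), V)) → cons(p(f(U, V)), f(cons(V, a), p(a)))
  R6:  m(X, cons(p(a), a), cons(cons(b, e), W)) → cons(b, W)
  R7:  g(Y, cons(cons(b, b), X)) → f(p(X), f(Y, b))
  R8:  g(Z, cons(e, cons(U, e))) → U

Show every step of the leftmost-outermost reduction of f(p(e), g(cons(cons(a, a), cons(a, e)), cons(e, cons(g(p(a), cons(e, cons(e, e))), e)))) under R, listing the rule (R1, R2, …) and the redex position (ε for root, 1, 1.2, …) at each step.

e

1. f(p(e), g(cons(cons(a, a), cons(a, e)), cons(e, cons(g(p(a), cons(e, cons(e, e))), e))))  →  g(cons(cons(a, a), cons(a, e)), cons(e, cons(g(p(a), cons(e, cons(e, e))), e)))   [R1 at ε]
2. g(cons(cons(a, a), cons(a, e)), cons(e, cons(g(p(a), cons(e, cons(e, e))), e)))  →  g(p(a), cons(e, cons(e, e)))   [R8 at ε]
3. g(p(a), cons(e, cons(e, e)))  →  e   [R8 at ε]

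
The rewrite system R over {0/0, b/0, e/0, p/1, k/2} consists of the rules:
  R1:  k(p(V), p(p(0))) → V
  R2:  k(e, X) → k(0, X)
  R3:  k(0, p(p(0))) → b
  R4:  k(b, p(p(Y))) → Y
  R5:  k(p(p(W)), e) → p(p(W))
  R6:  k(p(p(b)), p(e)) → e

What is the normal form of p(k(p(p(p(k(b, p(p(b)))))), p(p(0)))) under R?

p(p(p(b)))

1. p(k(p(p(p(k(b, p(p(b)))))), p(p(0))))  →  p(p(p(k(b, p(p(b))))))   [R1 at 1]
2. p(p(p(k(b, p(p(b))))))  →  p(p(p(b)))   [R4 at 1.1.1]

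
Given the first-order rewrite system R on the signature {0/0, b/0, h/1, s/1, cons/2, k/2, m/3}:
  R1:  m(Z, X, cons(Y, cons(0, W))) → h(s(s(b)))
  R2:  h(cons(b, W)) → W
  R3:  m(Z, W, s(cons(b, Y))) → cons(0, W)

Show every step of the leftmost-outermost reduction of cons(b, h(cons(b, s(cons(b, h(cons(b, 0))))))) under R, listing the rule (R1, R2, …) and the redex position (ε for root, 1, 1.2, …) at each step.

cons(b, s(cons(b, 0)))

1. cons(b, h(cons(b, s(cons(b, h(cons(b, 0)))))))  →  cons(b, s(cons(b, h(cons(b, 0)))))   [R2 at 2]
2. cons(b, s(cons(b, h(cons(b, 0)))))  →  cons(b, s(cons(b, 0)))   [R2 at 2.1.2]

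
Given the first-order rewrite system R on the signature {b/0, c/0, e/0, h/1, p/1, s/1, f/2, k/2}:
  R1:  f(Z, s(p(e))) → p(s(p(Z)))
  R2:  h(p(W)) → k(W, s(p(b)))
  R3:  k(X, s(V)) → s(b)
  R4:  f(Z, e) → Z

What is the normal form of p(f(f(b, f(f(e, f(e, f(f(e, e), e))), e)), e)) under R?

p(b)

1. p(f(f(b, f(f(e, f(e, f(f(e, e), e))), e)), e))  →  p(f(b, f(f(e, f(e, f(f(e, e), e))), e)))   [R4 at 1]
2. p(f(b, f(f(e, f(e, f(f(e, e), e))), e)))  →  p(f(b, f(e, f(e, f(f(e, e), e)))))   [R4 at 1.2]
3. p(f(b, f(e, f(e, f(f(e, e), e)))))  →  p(f(b, f(e, f(e, f(e, e)))))   [R4 at 1.2.2.2]
4. p(f(b, f(e, f(e, f(e, e)))))  →  p(f(b, f(e, f(e, e))))   [R4 at 1.2.2.2]
5. p(f(b, f(e, f(e, e))))  →  p(f(b, f(e, e)))   [R4 at 1.2.2]
6. p(f(b, f(e, e)))  →  p(f(b, e))   [R4 at 1.2]
7. p(f(b, e))  →  p(b)   [R4 at 1]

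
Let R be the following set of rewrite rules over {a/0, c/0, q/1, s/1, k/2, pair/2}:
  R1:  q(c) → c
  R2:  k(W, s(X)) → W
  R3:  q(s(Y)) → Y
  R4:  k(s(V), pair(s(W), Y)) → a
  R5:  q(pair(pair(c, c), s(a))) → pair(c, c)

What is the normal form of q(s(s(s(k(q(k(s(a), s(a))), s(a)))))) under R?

1. q(s(s(s(k(q(k(s(a), s(a))), s(a))))))  →  s(s(k(q(k(s(a), s(a))), s(a))))   [R3 at ε]
2. s(s(k(q(k(s(a), s(a))), s(a))))  →  s(s(q(k(s(a), s(a)))))   [R2 at 1.1]
3. s(s(q(k(s(a), s(a)))))  →  s(s(q(s(a))))   [R2 at 1.1.1]
4. s(s(q(s(a))))  →  s(s(a))   [R3 at 1.1]

s(s(a))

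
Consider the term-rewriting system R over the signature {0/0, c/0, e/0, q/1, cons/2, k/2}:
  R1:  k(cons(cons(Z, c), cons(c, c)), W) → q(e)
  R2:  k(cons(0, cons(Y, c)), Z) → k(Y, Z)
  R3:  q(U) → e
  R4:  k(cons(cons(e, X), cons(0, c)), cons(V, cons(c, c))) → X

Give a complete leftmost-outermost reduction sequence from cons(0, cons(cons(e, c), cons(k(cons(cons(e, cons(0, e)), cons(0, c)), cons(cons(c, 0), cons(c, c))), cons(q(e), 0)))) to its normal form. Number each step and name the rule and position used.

1. cons(0, cons(cons(e, c), cons(k(cons(cons(e, cons(0, e)), cons(0, c)), cons(cons(c, 0), cons(c, c))), cons(q(e), 0))))  →  cons(0, cons(cons(e, c), cons(cons(0, e), cons(q(e), 0))))   [R4 at 2.2.1]
2. cons(0, cons(cons(e, c), cons(cons(0, e), cons(q(e), 0))))  →  cons(0, cons(cons(e, c), cons(cons(0, e), cons(e, 0))))   [R3 at 2.2.2.1]

cons(0, cons(cons(e, c), cons(cons(0, e), cons(e, 0))))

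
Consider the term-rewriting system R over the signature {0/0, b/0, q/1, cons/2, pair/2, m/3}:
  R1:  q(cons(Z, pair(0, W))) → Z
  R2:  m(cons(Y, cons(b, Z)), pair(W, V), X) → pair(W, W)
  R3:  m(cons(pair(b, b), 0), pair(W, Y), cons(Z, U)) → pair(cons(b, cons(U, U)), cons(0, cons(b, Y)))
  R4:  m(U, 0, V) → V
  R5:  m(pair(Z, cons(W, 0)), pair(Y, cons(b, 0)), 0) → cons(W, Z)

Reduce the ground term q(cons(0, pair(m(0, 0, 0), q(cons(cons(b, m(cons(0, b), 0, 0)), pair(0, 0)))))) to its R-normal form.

1. q(cons(0, pair(m(0, 0, 0), q(cons(cons(b, m(cons(0, b), 0, 0)), pair(0, 0))))))  →  q(cons(0, pair(0, q(cons(cons(b, m(cons(0, b), 0, 0)), pair(0, 0))))))   [R4 at 1.2.1]
2. q(cons(0, pair(0, q(cons(cons(b, m(cons(0, b), 0, 0)), pair(0, 0))))))  →  0   [R1 at ε]

0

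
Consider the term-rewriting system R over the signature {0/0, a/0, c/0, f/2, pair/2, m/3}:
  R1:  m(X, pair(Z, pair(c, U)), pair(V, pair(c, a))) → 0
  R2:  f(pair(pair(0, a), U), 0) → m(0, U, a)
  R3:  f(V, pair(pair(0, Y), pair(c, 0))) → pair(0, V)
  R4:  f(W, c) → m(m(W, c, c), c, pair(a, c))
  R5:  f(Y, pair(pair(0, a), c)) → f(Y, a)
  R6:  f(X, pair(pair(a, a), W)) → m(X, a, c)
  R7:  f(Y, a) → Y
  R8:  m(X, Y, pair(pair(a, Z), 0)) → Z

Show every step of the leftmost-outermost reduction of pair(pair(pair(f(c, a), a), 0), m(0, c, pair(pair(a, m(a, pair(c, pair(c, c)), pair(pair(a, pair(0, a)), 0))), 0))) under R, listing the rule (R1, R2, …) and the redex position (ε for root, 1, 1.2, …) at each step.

1. pair(pair(pair(f(c, a), a), 0), m(0, c, pair(pair(a, m(a, pair(c, pair(c, c)), pair(pair(a, pair(0, a)), 0))), 0)))  →  pair(pair(pair(c, a), 0), m(0, c, pair(pair(a, m(a, pair(c, pair(c, c)), pair(pair(a, pair(0, a)), 0))), 0)))   [R7 at 1.1.1]
2. pair(pair(pair(c, a), 0), m(0, c, pair(pair(a, m(a, pair(c, pair(c, c)), pair(pair(a, pair(0, a)), 0))), 0)))  →  pair(pair(pair(c, a), 0), m(a, pair(c, pair(c, c)), pair(pair(a, pair(0, a)), 0)))   [R8 at 2]
3. pair(pair(pair(c, a), 0), m(a, pair(c, pair(c, c)), pair(pair(a, pair(0, a)), 0)))  →  pair(pair(pair(c, a), 0), pair(0, a))   [R8 at 2]

pair(pair(pair(c, a), 0), pair(0, a))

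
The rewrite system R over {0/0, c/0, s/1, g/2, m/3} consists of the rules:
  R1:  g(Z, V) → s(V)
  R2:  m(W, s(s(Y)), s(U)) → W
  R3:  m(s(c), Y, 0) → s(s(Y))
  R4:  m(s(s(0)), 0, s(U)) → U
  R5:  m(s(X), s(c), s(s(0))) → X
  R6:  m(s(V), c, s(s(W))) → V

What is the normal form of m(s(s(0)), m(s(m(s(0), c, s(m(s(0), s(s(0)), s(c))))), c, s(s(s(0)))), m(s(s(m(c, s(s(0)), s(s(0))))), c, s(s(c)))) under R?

1. m(s(s(0)), m(s(m(s(0), c, s(m(s(0), s(s(0)), s(c))))), c, s(s(s(0)))), m(s(s(m(c, s(s(0)), s(s(0))))), c, s(s(c))))  →  m(s(s(0)), m(s(0), c, s(m(s(0), s(s(0)), s(c)))), m(s(s(m(c, s(s(0)), s(s(0))))), c, s(s(c))))   [R6 at 2]
2. m(s(s(0)), m(s(0), c, s(m(s(0), s(s(0)), s(c)))), m(s(s(m(c, s(s(0)), s(s(0))))), c, s(s(c))))  →  m(s(s(0)), m(s(0), c, s(s(0))), m(s(s(m(c, s(s(0)), s(s(0))))), c, s(s(c))))   [R2 at 2.3.1]
3. m(s(s(0)), m(s(0), c, s(s(0))), m(s(s(m(c, s(s(0)), s(s(0))))), c, s(s(c))))  →  m(s(s(0)), 0, m(s(s(m(c, s(s(0)), s(s(0))))), c, s(s(c))))   [R6 at 2]
4. m(s(s(0)), 0, m(s(s(m(c, s(s(0)), s(s(0))))), c, s(s(c))))  →  m(s(s(0)), 0, s(m(c, s(s(0)), s(s(0)))))   [R6 at 3]
5. m(s(s(0)), 0, s(m(c, s(s(0)), s(s(0)))))  →  m(c, s(s(0)), s(s(0)))   [R4 at ε]
6. m(c, s(s(0)), s(s(0)))  →  c   [R2 at ε]

c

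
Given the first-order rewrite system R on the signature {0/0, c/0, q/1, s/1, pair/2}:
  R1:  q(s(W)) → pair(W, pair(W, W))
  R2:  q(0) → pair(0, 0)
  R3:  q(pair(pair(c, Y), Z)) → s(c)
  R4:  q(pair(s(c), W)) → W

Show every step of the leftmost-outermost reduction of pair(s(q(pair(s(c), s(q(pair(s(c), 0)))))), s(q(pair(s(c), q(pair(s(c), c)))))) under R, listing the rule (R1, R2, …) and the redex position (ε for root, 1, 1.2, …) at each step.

pair(s(s(0)), s(c))

1. pair(s(q(pair(s(c), s(q(pair(s(c), 0)))))), s(q(pair(s(c), q(pair(s(c), c))))))  →  pair(s(s(q(pair(s(c), 0)))), s(q(pair(s(c), q(pair(s(c), c))))))   [R4 at 1.1]
2. pair(s(s(q(pair(s(c), 0)))), s(q(pair(s(c), q(pair(s(c), c))))))  →  pair(s(s(0)), s(q(pair(s(c), q(pair(s(c), c))))))   [R4 at 1.1.1]
3. pair(s(s(0)), s(q(pair(s(c), q(pair(s(c), c))))))  →  pair(s(s(0)), s(q(pair(s(c), c))))   [R4 at 2.1]
4. pair(s(s(0)), s(q(pair(s(c), c))))  →  pair(s(s(0)), s(c))   [R4 at 2.1]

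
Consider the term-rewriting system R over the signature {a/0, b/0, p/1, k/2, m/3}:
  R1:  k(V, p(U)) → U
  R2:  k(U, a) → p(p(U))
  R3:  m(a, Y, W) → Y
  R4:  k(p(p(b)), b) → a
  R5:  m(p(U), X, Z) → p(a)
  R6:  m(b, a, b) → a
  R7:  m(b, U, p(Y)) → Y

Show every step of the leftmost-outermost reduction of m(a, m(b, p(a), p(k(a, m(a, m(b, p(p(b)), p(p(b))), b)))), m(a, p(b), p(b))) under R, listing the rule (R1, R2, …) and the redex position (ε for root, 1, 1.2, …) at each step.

b

1. m(a, m(b, p(a), p(k(a, m(a, m(b, p(p(b)), p(p(b))), b)))), m(a, p(b), p(b)))  →  m(b, p(a), p(k(a, m(a, m(b, p(p(b)), p(p(b))), b))))   [R3 at ε]
2. m(b, p(a), p(k(a, m(a, m(b, p(p(b)), p(p(b))), b))))  →  k(a, m(a, m(b, p(p(b)), p(p(b))), b))   [R7 at ε]
3. k(a, m(a, m(b, p(p(b)), p(p(b))), b))  →  k(a, m(b, p(p(b)), p(p(b))))   [R3 at 2]
4. k(a, m(b, p(p(b)), p(p(b))))  →  k(a, p(b))   [R7 at 2]
5. k(a, p(b))  →  b   [R1 at ε]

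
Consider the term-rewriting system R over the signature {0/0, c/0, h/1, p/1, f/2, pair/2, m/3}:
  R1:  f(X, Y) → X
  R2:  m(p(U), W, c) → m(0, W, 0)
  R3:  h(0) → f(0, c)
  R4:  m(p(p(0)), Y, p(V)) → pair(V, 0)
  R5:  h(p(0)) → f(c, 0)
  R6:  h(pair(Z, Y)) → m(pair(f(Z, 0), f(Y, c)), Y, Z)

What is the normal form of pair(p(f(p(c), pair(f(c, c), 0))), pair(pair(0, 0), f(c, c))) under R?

1. pair(p(f(p(c), pair(f(c, c), 0))), pair(pair(0, 0), f(c, c)))  →  pair(p(p(c)), pair(pair(0, 0), f(c, c)))   [R1 at 1.1]
2. pair(p(p(c)), pair(pair(0, 0), f(c, c)))  →  pair(p(p(c)), pair(pair(0, 0), c))   [R1 at 2.2]

pair(p(p(c)), pair(pair(0, 0), c))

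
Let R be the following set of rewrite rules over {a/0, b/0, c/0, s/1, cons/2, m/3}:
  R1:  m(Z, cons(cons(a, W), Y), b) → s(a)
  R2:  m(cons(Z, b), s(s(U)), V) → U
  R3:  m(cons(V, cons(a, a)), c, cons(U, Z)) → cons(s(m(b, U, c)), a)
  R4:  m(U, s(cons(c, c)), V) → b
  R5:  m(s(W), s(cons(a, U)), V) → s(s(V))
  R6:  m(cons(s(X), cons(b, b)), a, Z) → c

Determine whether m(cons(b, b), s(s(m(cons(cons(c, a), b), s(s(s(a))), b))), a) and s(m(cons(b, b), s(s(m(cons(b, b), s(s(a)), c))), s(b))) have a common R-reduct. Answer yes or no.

yes — NF(t₁) = s(a), NF(t₂) = s(a)

Reduce t₁ = m(cons(b, b), s(s(m(cons(cons(c, a), b), s(s(s(a))), b))), a):
1. m(cons(b, b), s(s(m(cons(cons(c, a), b), s(s(s(a))), b))), a)  →  m(cons(cons(c, a), b), s(s(s(a))), b)   [R2 at ε]
2. m(cons(cons(c, a), b), s(s(s(a))), b)  →  s(a)   [R2 at ε]

Reduce t₂ = s(m(cons(b, b), s(s(m(cons(b, b), s(s(a)), c))), s(b))):
1. s(m(cons(b, b), s(s(m(cons(b, b), s(s(a)), c))), s(b)))  →  s(m(cons(b, b), s(s(a)), c))   [R2 at 1]
2. s(m(cons(b, b), s(s(a)), c))  →  s(a)   [R2 at 1]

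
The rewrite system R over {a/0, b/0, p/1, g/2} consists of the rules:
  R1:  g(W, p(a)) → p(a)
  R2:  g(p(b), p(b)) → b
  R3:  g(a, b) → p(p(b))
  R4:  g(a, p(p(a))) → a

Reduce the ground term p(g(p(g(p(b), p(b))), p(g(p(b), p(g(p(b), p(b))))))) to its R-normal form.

p(b)

1. p(g(p(g(p(b), p(b))), p(g(p(b), p(g(p(b), p(b)))))))  →  p(g(p(b), p(g(p(b), p(g(p(b), p(b)))))))   [R2 at 1.1.1]
2. p(g(p(b), p(g(p(b), p(g(p(b), p(b)))))))  →  p(g(p(b), p(g(p(b), p(b)))))   [R2 at 1.2.1.2.1]
3. p(g(p(b), p(g(p(b), p(b)))))  →  p(g(p(b), p(b)))   [R2 at 1.2.1]
4. p(g(p(b), p(b)))  →  p(b)   [R2 at 1]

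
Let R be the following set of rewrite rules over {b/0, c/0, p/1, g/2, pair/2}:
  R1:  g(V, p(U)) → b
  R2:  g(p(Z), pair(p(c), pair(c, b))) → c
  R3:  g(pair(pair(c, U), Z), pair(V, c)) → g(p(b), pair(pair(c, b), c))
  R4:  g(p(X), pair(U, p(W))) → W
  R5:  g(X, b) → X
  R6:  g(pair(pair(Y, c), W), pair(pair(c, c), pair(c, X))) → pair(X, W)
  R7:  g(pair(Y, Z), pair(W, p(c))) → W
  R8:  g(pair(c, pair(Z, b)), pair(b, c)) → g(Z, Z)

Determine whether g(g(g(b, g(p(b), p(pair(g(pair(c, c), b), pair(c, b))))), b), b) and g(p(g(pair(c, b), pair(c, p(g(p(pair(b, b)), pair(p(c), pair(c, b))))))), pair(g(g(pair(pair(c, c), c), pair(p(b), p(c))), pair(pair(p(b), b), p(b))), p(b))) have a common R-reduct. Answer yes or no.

Reduce t₁ = g(g(g(b, g(p(b), p(pair(g(pair(c, c), b), pair(c, b))))), b), b):
1. g(g(g(b, g(p(b), p(pair(g(pair(c, c), b), pair(c, b))))), b), b)  →  g(g(b, g(p(b), p(pair(g(pair(c, c), b), pair(c, b))))), b)   [R5 at ε]
2. g(g(b, g(p(b), p(pair(g(pair(c, c), b), pair(c, b))))), b)  →  g(b, g(p(b), p(pair(g(pair(c, c), b), pair(c, b)))))   [R5 at ε]
3. g(b, g(p(b), p(pair(g(pair(c, c), b), pair(c, b)))))  →  g(b, b)   [R1 at 2]
4. g(b, b)  →  b   [R5 at ε]

Reduce t₂ = g(p(g(pair(c, b), pair(c, p(g(p(pair(b, b)), pair(p(c), pair(c, b))))))), pair(g(g(pair(pair(c, c), c), pair(p(b), p(c))), pair(pair(p(b), b), p(b))), p(b))):
1. g(p(g(pair(c, b), pair(c, p(g(p(pair(b, b)), pair(p(c), pair(c, b))))))), pair(g(g(pair(pair(c, c), c), pair(p(b), p(c))), pair(pair(p(b), b), p(b))), p(b)))  →  b   [R4 at ε]

yes — NF(t₁) = b, NF(t₂) = b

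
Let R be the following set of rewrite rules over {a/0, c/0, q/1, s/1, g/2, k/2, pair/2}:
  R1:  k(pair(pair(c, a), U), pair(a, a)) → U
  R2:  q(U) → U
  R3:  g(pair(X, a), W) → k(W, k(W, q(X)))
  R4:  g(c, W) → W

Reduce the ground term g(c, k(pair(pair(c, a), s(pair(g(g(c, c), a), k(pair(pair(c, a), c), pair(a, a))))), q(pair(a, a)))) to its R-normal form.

s(pair(a, c))

1. g(c, k(pair(pair(c, a), s(pair(g(g(c, c), a), k(pair(pair(c, a), c), pair(a, a))))), q(pair(a, a))))  →  k(pair(pair(c, a), s(pair(g(g(c, c), a), k(pair(pair(c, a), c), pair(a, a))))), q(pair(a, a)))   [R4 at ε]
2. k(pair(pair(c, a), s(pair(g(g(c, c), a), k(pair(pair(c, a), c), pair(a, a))))), q(pair(a, a)))  →  k(pair(pair(c, a), s(pair(g(c, a), k(pair(pair(c, a), c), pair(a, a))))), q(pair(a, a)))   [R4 at 1.2.1.1.1]
3. k(pair(pair(c, a), s(pair(g(c, a), k(pair(pair(c, a), c), pair(a, a))))), q(pair(a, a)))  →  k(pair(pair(c, a), s(pair(a, k(pair(pair(c, a), c), pair(a, a))))), q(pair(a, a)))   [R4 at 1.2.1.1]
4. k(pair(pair(c, a), s(pair(a, k(pair(pair(c, a), c), pair(a, a))))), q(pair(a, a)))  →  k(pair(pair(c, a), s(pair(a, c))), q(pair(a, a)))   [R1 at 1.2.1.2]
5. k(pair(pair(c, a), s(pair(a, c))), q(pair(a, a)))  →  k(pair(pair(c, a), s(pair(a, c))), pair(a, a))   [R2 at 2]
6. k(pair(pair(c, a), s(pair(a, c))), pair(a, a))  →  s(pair(a, c))   [R1 at ε]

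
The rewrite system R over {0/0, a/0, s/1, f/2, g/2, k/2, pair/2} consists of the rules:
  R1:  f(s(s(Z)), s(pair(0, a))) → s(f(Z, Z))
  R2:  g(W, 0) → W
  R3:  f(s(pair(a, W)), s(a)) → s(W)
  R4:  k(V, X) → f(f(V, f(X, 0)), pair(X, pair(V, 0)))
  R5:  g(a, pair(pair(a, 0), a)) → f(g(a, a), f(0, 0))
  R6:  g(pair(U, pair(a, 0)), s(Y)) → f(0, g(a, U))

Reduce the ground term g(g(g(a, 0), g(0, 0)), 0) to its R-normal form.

1. g(g(g(a, 0), g(0, 0)), 0)  →  g(g(a, 0), g(0, 0))   [R2 at ε]
2. g(g(a, 0), g(0, 0))  →  g(a, g(0, 0))   [R2 at 1]
3. g(a, g(0, 0))  →  g(a, 0)   [R2 at 2]
4. g(a, 0)  →  a   [R2 at ε]

a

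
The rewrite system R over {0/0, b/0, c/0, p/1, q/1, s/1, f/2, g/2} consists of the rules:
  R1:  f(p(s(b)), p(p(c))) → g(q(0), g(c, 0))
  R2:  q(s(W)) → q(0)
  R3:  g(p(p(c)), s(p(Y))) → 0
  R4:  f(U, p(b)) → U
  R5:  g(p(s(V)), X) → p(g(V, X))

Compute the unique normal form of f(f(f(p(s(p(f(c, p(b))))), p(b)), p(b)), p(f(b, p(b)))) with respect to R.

1. f(f(f(p(s(p(f(c, p(b))))), p(b)), p(b)), p(f(b, p(b))))  →  f(f(p(s(p(f(c, p(b))))), p(b)), p(f(b, p(b))))   [R4 at 1]
2. f(f(p(s(p(f(c, p(b))))), p(b)), p(f(b, p(b))))  →  f(p(s(p(f(c, p(b))))), p(f(b, p(b))))   [R4 at 1]
3. f(p(s(p(f(c, p(b))))), p(f(b, p(b))))  →  f(p(s(p(c))), p(f(b, p(b))))   [R4 at 1.1.1.1]
4. f(p(s(p(c))), p(f(b, p(b))))  →  f(p(s(p(c))), p(b))   [R4 at 2.1]
5. f(p(s(p(c))), p(b))  →  p(s(p(c)))   [R4 at ε]

p(s(p(c)))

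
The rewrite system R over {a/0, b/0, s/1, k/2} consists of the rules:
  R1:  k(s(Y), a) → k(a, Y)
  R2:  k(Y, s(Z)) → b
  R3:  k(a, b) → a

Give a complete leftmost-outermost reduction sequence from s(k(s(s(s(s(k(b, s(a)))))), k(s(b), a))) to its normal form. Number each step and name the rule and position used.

s(b)

1. s(k(s(s(s(s(k(b, s(a)))))), k(s(b), a)))  →  s(k(s(s(s(s(b)))), k(s(b), a)))   [R2 at 1.1.1.1.1.1]
2. s(k(s(s(s(s(b)))), k(s(b), a)))  →  s(k(s(s(s(s(b)))), k(a, b)))   [R1 at 1.2]
3. s(k(s(s(s(s(b)))), k(a, b)))  →  s(k(s(s(s(s(b)))), a))   [R3 at 1.2]
4. s(k(s(s(s(s(b)))), a))  →  s(k(a, s(s(s(b)))))   [R1 at 1]
5. s(k(a, s(s(s(b)))))  →  s(b)   [R2 at 1]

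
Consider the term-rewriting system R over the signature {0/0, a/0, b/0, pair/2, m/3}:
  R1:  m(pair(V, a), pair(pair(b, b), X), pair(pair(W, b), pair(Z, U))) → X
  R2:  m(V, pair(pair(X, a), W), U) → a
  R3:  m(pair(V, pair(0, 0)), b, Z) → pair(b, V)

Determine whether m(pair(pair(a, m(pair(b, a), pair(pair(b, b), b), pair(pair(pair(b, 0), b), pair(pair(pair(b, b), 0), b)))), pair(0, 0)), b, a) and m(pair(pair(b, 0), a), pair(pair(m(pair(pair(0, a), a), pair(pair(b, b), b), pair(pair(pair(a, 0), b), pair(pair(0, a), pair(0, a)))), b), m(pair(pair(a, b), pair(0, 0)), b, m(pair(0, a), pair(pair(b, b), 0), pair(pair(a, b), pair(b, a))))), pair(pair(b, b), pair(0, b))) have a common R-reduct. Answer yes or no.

Reduce t₁ = m(pair(pair(a, m(pair(b, a), pair(pair(b, b), b), pair(pair(pair(b, 0), b), pair(pair(pair(b, b), 0), b)))), pair(0, 0)), b, a):
1. m(pair(pair(a, m(pair(b, a), pair(pair(b, b), b), pair(pair(pair(b, 0), b), pair(pair(pair(b, b), 0), b)))), pair(0, 0)), b, a)  →  pair(b, pair(a, m(pair(b, a), pair(pair(b, b), b), pair(pair(pair(b, 0), b), pair(pair(pair(b, b), 0), b)))))   [R3 at ε]
2. pair(b, pair(a, m(pair(b, a), pair(pair(b, b), b), pair(pair(pair(b, 0), b), pair(pair(pair(b, b), 0), b)))))  →  pair(b, pair(a, b))   [R1 at 2.2]

Reduce t₂ = m(pair(pair(b, 0), a), pair(pair(m(pair(pair(0, a), a), pair(pair(b, b), b), pair(pair(pair(a, 0), b), pair(pair(0, a), pair(0, a)))), b), m(pair(pair(a, b), pair(0, 0)), b, m(pair(0, a), pair(pair(b, b), 0), pair(pair(a, b), pair(b, a))))), pair(pair(b, b), pair(0, b))):
1. m(pair(pair(b, 0), a), pair(pair(m(pair(pair(0, a), a), pair(pair(b, b), b), pair(pair(pair(a, 0), b), pair(pair(0, a), pair(0, a)))), b), m(pair(pair(a, b), pair(0, 0)), b, m(pair(0, a), pair(pair(b, b), 0), pair(pair(a, b), pair(b, a))))), pair(pair(b, b), pair(0, b)))  →  m(pair(pair(b, 0), a), pair(pair(b, b), m(pair(pair(a, b), pair(0, 0)), b, m(pair(0, a), pair(pair(b, b), 0), pair(pair(a, b), pair(b, a))))), pair(pair(b, b), pair(0, b)))   [R1 at 2.1.1]
2. m(pair(pair(b, 0), a), pair(pair(b, b), m(pair(pair(a, b), pair(0, 0)), b, m(pair(0, a), pair(pair(b, b), 0), pair(pair(a, b), pair(b, a))))), pair(pair(b, b), pair(0, b)))  →  m(pair(pair(a, b), pair(0, 0)), b, m(pair(0, a), pair(pair(b, b), 0), pair(pair(a, b), pair(b, a))))   [R1 at ε]
3. m(pair(pair(a, b), pair(0, 0)), b, m(pair(0, a), pair(pair(b, b), 0), pair(pair(a, b), pair(b, a))))  →  pair(b, pair(a, b))   [R3 at ε]

yes — NF(t₁) = pair(b, pair(a, b)), NF(t₂) = pair(b, pair(a, b))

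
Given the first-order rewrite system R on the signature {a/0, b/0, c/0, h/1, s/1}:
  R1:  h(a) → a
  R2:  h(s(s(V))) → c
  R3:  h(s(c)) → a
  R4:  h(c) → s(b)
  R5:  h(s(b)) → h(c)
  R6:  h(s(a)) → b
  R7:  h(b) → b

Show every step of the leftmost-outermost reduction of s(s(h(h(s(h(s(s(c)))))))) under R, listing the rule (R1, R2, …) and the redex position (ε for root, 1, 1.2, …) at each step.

1. s(s(h(h(s(h(s(s(c))))))))  →  s(s(h(h(s(c)))))   [R2 at 1.1.1.1.1]
2. s(s(h(h(s(c)))))  →  s(s(h(a)))   [R3 at 1.1.1]
3. s(s(h(a)))  →  s(s(a))   [R1 at 1.1]

s(s(a))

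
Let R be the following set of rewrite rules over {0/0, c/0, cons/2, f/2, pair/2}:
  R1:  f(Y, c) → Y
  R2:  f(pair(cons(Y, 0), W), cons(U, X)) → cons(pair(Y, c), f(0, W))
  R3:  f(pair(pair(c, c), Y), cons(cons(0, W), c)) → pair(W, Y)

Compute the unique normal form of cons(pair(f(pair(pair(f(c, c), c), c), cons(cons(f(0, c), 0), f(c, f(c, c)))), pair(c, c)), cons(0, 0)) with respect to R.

cons(pair(pair(0, c), pair(c, c)), cons(0, 0))

1. cons(pair(f(pair(pair(f(c, c), c), c), cons(cons(f(0, c), 0), f(c, f(c, c)))), pair(c, c)), cons(0, 0))  →  cons(pair(f(pair(pair(c, c), c), cons(cons(f(0, c), 0), f(c, f(c, c)))), pair(c, c)), cons(0, 0))   [R1 at 1.1.1.1.1]
2. cons(pair(f(pair(pair(c, c), c), cons(cons(f(0, c), 0), f(c, f(c, c)))), pair(c, c)), cons(0, 0))  →  cons(pair(f(pair(pair(c, c), c), cons(cons(0, 0), f(c, f(c, c)))), pair(c, c)), cons(0, 0))   [R1 at 1.1.2.1.1]
3. cons(pair(f(pair(pair(c, c), c), cons(cons(0, 0), f(c, f(c, c)))), pair(c, c)), cons(0, 0))  →  cons(pair(f(pair(pair(c, c), c), cons(cons(0, 0), f(c, c))), pair(c, c)), cons(0, 0))   [R1 at 1.1.2.2.2]
4. cons(pair(f(pair(pair(c, c), c), cons(cons(0, 0), f(c, c))), pair(c, c)), cons(0, 0))  →  cons(pair(f(pair(pair(c, c), c), cons(cons(0, 0), c)), pair(c, c)), cons(0, 0))   [R1 at 1.1.2.2]
5. cons(pair(f(pair(pair(c, c), c), cons(cons(0, 0), c)), pair(c, c)), cons(0, 0))  →  cons(pair(pair(0, c), pair(c, c)), cons(0, 0))   [R3 at 1.1]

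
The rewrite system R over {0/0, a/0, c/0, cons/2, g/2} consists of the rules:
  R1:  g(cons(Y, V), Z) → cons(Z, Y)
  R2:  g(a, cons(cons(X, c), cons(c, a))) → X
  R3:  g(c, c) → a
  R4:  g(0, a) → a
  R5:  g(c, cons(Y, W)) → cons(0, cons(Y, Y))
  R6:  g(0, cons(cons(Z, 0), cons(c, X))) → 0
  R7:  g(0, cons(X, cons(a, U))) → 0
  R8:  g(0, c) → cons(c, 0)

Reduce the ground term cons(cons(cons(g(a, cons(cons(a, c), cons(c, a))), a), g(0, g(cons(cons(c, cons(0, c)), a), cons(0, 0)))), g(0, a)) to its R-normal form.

1. cons(cons(cons(g(a, cons(cons(a, c), cons(c, a))), a), g(0, g(cons(cons(c, cons(0, c)), a), cons(0, 0)))), g(0, a))  →  cons(cons(cons(a, a), g(0, g(cons(cons(c, cons(0, c)), a), cons(0, 0)))), g(0, a))   [R2 at 1.1.1]
2. cons(cons(cons(a, a), g(0, g(cons(cons(c, cons(0, c)), a), cons(0, 0)))), g(0, a))  →  cons(cons(cons(a, a), g(0, cons(cons(0, 0), cons(c, cons(0, c))))), g(0, a))   [R1 at 1.2.2]
3. cons(cons(cons(a, a), g(0, cons(cons(0, 0), cons(c, cons(0, c))))), g(0, a))  →  cons(cons(cons(a, a), 0), g(0, a))   [R6 at 1.2]
4. cons(cons(cons(a, a), 0), g(0, a))  →  cons(cons(cons(a, a), 0), a)   [R4 at 2]

cons(cons(cons(a, a), 0), a)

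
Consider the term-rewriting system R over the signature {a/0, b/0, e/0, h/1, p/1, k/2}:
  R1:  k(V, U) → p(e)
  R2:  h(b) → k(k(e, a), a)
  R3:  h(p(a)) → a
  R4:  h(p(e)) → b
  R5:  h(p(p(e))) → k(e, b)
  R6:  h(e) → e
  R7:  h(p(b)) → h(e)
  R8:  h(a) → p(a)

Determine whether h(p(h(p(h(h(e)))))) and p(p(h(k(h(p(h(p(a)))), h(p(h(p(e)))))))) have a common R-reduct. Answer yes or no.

no — NF(t₁) = e, NF(t₂) = p(p(b))

Reduce t₁ = h(p(h(p(h(h(e)))))):
1. h(p(h(p(h(h(e))))))  →  h(p(h(p(h(e)))))   [R6 at 1.1.1.1.1]
2. h(p(h(p(h(e)))))  →  h(p(h(p(e))))   [R6 at 1.1.1.1]
3. h(p(h(p(e))))  →  h(p(b))   [R4 at 1.1]
4. h(p(b))  →  h(e)   [R7 at ε]
5. h(e)  →  e   [R6 at ε]

Reduce t₂ = p(p(h(k(h(p(h(p(a)))), h(p(h(p(e)))))))):
1. p(p(h(k(h(p(h(p(a)))), h(p(h(p(e))))))))  →  p(p(h(p(e))))   [R1 at 1.1.1]
2. p(p(h(p(e))))  →  p(p(b))   [R4 at 1.1]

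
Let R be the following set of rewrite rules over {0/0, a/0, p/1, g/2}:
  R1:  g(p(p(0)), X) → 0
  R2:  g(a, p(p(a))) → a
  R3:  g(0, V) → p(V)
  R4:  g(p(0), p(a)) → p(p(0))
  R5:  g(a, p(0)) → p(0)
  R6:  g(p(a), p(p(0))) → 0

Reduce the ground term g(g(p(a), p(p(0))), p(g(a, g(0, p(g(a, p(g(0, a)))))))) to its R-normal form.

1. g(g(p(a), p(p(0))), p(g(a, g(0, p(g(a, p(g(0, a))))))))  →  g(0, p(g(a, g(0, p(g(a, p(g(0, a))))))))   [R6 at 1]
2. g(0, p(g(a, g(0, p(g(a, p(g(0, a))))))))  →  p(p(g(a, g(0, p(g(a, p(g(0, a))))))))   [R3 at ε]
3. p(p(g(a, g(0, p(g(a, p(g(0, a))))))))  →  p(p(g(a, p(p(g(a, p(g(0, a))))))))   [R3 at 1.1.2]
4. p(p(g(a, p(p(g(a, p(g(0, a))))))))  →  p(p(g(a, p(p(g(a, p(p(a))))))))   [R3 at 1.1.2.1.1.2.1]
5. p(p(g(a, p(p(g(a, p(p(a))))))))  →  p(p(g(a, p(p(a)))))   [R2 at 1.1.2.1.1]
6. p(p(g(a, p(p(a)))))  →  p(p(a))   [R2 at 1.1]

p(p(a))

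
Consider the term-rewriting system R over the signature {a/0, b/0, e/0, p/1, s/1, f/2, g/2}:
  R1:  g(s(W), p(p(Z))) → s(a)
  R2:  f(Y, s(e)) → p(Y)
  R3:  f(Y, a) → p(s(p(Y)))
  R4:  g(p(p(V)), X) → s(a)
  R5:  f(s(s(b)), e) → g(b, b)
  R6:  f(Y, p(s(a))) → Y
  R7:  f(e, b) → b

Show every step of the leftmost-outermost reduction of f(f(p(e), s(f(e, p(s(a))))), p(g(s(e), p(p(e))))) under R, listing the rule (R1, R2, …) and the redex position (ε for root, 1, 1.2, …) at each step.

1. f(f(p(e), s(f(e, p(s(a))))), p(g(s(e), p(p(e)))))  →  f(f(p(e), s(e)), p(g(s(e), p(p(e)))))   [R6 at 1.2.1]
2. f(f(p(e), s(e)), p(g(s(e), p(p(e)))))  →  f(p(p(e)), p(g(s(e), p(p(e)))))   [R2 at 1]
3. f(p(p(e)), p(g(s(e), p(p(e)))))  →  f(p(p(e)), p(s(a)))   [R1 at 2.1]
4. f(p(p(e)), p(s(a)))  →  p(p(e))   [R6 at ε]

p(p(e))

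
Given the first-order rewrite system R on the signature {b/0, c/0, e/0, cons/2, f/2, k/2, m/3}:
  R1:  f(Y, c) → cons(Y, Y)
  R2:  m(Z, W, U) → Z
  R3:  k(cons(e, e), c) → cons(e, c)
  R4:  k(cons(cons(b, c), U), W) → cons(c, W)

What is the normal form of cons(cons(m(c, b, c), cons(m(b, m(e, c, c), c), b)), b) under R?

1. cons(cons(m(c, b, c), cons(m(b, m(e, c, c), c), b)), b)  →  cons(cons(c, cons(m(b, m(e, c, c), c), b)), b)   [R2 at 1.1]
2. cons(cons(c, cons(m(b, m(e, c, c), c), b)), b)  →  cons(cons(c, cons(b, b)), b)   [R2 at 1.2.1]

cons(cons(c, cons(b, b)), b)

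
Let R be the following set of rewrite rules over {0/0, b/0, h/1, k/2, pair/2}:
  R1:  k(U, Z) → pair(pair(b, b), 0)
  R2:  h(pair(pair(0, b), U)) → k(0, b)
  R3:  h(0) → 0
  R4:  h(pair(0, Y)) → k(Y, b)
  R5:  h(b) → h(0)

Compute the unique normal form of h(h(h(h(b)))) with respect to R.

1. h(h(h(h(b))))  →  h(h(h(h(0))))   [R5 at 1.1.1]
2. h(h(h(h(0))))  →  h(h(h(0)))   [R3 at 1.1.1]
3. h(h(h(0)))  →  h(h(0))   [R3 at 1.1]
4. h(h(0))  →  h(0)   [R3 at 1]
5. h(0)  →  0   [R3 at ε]

0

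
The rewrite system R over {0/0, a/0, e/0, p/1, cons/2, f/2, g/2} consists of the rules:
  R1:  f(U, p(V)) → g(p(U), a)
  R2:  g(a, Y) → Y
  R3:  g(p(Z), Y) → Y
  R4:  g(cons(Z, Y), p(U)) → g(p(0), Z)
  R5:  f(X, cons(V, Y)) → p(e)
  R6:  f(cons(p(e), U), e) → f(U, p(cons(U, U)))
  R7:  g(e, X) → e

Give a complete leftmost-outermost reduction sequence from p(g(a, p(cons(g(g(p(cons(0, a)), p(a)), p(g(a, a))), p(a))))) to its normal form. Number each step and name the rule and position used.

1. p(g(a, p(cons(g(g(p(cons(0, a)), p(a)), p(g(a, a))), p(a)))))  →  p(p(cons(g(g(p(cons(0, a)), p(a)), p(g(a, a))), p(a))))   [R2 at 1]
2. p(p(cons(g(g(p(cons(0, a)), p(a)), p(g(a, a))), p(a))))  →  p(p(cons(g(p(a), p(g(a, a))), p(a))))   [R3 at 1.1.1.1]
3. p(p(cons(g(p(a), p(g(a, a))), p(a))))  →  p(p(cons(p(g(a, a)), p(a))))   [R3 at 1.1.1]
4. p(p(cons(p(g(a, a)), p(a))))  →  p(p(cons(p(a), p(a))))   [R2 at 1.1.1.1]

p(p(cons(p(a), p(a))))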